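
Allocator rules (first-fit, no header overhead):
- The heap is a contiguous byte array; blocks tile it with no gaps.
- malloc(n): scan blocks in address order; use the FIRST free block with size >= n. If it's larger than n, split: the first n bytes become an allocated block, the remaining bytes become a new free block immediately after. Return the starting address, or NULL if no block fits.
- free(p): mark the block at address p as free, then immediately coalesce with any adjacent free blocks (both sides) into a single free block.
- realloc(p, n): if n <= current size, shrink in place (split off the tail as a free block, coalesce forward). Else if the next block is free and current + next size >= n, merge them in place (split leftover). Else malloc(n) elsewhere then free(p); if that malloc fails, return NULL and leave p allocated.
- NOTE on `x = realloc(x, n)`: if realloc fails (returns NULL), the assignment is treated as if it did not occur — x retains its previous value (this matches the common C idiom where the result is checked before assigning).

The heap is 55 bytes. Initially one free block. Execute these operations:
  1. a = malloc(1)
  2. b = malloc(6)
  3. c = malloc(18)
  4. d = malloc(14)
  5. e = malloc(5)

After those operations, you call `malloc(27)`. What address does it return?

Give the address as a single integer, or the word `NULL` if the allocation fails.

Op 1: a = malloc(1) -> a = 0; heap: [0-0 ALLOC][1-54 FREE]
Op 2: b = malloc(6) -> b = 1; heap: [0-0 ALLOC][1-6 ALLOC][7-54 FREE]
Op 3: c = malloc(18) -> c = 7; heap: [0-0 ALLOC][1-6 ALLOC][7-24 ALLOC][25-54 FREE]
Op 4: d = malloc(14) -> d = 25; heap: [0-0 ALLOC][1-6 ALLOC][7-24 ALLOC][25-38 ALLOC][39-54 FREE]
Op 5: e = malloc(5) -> e = 39; heap: [0-0 ALLOC][1-6 ALLOC][7-24 ALLOC][25-38 ALLOC][39-43 ALLOC][44-54 FREE]
malloc(27): first-fit scan over [0-0 ALLOC][1-6 ALLOC][7-24 ALLOC][25-38 ALLOC][39-43 ALLOC][44-54 FREE] -> NULL

Answer: NULL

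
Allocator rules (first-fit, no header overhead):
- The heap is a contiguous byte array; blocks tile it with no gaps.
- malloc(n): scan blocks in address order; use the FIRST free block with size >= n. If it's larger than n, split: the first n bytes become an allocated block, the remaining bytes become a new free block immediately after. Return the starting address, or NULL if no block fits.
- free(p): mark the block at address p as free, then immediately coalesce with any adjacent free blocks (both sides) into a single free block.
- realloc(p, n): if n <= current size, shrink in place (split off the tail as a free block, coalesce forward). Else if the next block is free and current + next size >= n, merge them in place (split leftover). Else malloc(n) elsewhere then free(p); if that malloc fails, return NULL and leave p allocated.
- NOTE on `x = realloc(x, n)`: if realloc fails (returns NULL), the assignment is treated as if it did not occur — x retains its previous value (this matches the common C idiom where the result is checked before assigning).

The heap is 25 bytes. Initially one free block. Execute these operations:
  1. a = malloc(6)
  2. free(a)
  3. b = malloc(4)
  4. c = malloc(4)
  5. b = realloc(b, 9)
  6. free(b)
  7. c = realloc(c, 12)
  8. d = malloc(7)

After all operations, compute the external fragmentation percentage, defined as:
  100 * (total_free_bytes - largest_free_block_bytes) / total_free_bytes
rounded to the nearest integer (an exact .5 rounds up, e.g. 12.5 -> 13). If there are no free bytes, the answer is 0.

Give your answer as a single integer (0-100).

Answer: 33

Derivation:
Op 1: a = malloc(6) -> a = 0; heap: [0-5 ALLOC][6-24 FREE]
Op 2: free(a) -> (freed a); heap: [0-24 FREE]
Op 3: b = malloc(4) -> b = 0; heap: [0-3 ALLOC][4-24 FREE]
Op 4: c = malloc(4) -> c = 4; heap: [0-3 ALLOC][4-7 ALLOC][8-24 FREE]
Op 5: b = realloc(b, 9) -> b = 8; heap: [0-3 FREE][4-7 ALLOC][8-16 ALLOC][17-24 FREE]
Op 6: free(b) -> (freed b); heap: [0-3 FREE][4-7 ALLOC][8-24 FREE]
Op 7: c = realloc(c, 12) -> c = 4; heap: [0-3 FREE][4-15 ALLOC][16-24 FREE]
Op 8: d = malloc(7) -> d = 16; heap: [0-3 FREE][4-15 ALLOC][16-22 ALLOC][23-24 FREE]
Free blocks: [4 2] total_free=6 largest=4 -> 100*(6-4)/6 = 200/6 ≈ 33.333 -> rounds to 33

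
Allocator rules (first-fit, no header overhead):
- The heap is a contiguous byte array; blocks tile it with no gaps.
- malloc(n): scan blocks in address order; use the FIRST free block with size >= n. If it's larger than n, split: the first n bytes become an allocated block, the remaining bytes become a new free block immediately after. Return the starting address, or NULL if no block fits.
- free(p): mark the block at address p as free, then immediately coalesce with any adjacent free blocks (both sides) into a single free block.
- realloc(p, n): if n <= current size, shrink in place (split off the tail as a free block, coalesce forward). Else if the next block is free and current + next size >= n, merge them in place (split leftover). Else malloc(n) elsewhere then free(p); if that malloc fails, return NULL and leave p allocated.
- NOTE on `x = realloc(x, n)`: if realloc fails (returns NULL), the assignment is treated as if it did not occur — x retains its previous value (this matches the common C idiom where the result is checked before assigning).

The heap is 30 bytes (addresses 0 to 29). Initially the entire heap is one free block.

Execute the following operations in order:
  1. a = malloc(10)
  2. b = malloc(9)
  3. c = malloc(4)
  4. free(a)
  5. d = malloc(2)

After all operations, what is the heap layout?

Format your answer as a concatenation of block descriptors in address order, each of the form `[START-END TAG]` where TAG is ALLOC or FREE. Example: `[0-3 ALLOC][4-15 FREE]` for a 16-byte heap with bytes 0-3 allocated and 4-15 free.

Op 1: a = malloc(10) -> a = 0; heap: [0-9 ALLOC][10-29 FREE]
Op 2: b = malloc(9) -> b = 10; heap: [0-9 ALLOC][10-18 ALLOC][19-29 FREE]
Op 3: c = malloc(4) -> c = 19; heap: [0-9 ALLOC][10-18 ALLOC][19-22 ALLOC][23-29 FREE]
Op 4: free(a) -> (freed a); heap: [0-9 FREE][10-18 ALLOC][19-22 ALLOC][23-29 FREE]
Op 5: d = malloc(2) -> d = 0; heap: [0-1 ALLOC][2-9 FREE][10-18 ALLOC][19-22 ALLOC][23-29 FREE]

Answer: [0-1 ALLOC][2-9 FREE][10-18 ALLOC][19-22 ALLOC][23-29 FREE]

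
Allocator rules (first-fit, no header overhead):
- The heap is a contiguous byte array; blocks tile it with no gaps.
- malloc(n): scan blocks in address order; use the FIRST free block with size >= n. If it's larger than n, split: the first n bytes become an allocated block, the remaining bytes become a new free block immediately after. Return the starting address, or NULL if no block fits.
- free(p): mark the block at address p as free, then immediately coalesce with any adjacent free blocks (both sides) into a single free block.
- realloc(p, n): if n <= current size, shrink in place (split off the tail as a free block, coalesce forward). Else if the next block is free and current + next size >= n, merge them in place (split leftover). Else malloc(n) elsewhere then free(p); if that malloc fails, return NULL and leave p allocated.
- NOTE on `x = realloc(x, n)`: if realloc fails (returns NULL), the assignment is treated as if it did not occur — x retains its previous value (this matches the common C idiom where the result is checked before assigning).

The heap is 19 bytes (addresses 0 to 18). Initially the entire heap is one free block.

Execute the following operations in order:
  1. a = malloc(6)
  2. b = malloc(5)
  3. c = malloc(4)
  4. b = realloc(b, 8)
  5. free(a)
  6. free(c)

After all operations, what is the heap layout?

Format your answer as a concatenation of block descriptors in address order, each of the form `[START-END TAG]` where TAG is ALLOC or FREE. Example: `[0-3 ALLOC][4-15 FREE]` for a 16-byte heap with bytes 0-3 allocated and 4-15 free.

Op 1: a = malloc(6) -> a = 0; heap: [0-5 ALLOC][6-18 FREE]
Op 2: b = malloc(5) -> b = 6; heap: [0-5 ALLOC][6-10 ALLOC][11-18 FREE]
Op 3: c = malloc(4) -> c = 11; heap: [0-5 ALLOC][6-10 ALLOC][11-14 ALLOC][15-18 FREE]
Op 4: b = realloc(b, 8) -> NULL (b unchanged); heap: [0-5 ALLOC][6-10 ALLOC][11-14 ALLOC][15-18 FREE]
Op 5: free(a) -> (freed a); heap: [0-5 FREE][6-10 ALLOC][11-14 ALLOC][15-18 FREE]
Op 6: free(c) -> (freed c); heap: [0-5 FREE][6-10 ALLOC][11-18 FREE]

Answer: [0-5 FREE][6-10 ALLOC][11-18 FREE]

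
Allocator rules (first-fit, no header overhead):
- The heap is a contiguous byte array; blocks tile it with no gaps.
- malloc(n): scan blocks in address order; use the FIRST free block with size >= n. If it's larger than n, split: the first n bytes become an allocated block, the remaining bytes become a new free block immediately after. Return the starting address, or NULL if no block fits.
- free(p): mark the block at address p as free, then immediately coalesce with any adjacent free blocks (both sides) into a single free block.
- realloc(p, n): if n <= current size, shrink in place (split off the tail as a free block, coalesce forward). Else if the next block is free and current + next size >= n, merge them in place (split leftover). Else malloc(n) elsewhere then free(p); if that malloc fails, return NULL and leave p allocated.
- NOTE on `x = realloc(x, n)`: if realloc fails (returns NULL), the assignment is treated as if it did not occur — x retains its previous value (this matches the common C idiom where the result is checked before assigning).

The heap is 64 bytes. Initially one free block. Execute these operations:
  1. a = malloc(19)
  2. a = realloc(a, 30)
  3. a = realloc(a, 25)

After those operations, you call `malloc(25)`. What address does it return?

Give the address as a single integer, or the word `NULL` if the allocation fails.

Op 1: a = malloc(19) -> a = 0; heap: [0-18 ALLOC][19-63 FREE]
Op 2: a = realloc(a, 30) -> a = 0; heap: [0-29 ALLOC][30-63 FREE]
Op 3: a = realloc(a, 25) -> a = 0; heap: [0-24 ALLOC][25-63 FREE]
malloc(25): first-fit scan over [0-24 ALLOC][25-63 FREE] -> 25

Answer: 25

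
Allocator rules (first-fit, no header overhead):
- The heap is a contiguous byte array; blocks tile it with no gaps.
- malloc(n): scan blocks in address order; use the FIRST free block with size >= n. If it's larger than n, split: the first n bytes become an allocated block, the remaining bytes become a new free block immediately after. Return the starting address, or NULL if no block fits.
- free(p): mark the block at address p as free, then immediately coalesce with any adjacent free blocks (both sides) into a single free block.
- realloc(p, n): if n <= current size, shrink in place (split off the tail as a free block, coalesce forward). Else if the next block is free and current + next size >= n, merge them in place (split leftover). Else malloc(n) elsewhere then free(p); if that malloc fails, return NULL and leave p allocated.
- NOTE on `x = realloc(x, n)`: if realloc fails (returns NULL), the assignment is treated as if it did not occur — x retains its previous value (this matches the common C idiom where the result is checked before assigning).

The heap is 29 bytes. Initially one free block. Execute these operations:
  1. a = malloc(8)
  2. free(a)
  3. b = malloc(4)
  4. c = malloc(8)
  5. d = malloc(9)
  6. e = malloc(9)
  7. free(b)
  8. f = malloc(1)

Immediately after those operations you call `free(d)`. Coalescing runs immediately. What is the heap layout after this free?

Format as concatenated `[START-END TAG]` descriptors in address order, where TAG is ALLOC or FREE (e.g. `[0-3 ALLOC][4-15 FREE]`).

Op 1: a = malloc(8) -> a = 0; heap: [0-7 ALLOC][8-28 FREE]
Op 2: free(a) -> (freed a); heap: [0-28 FREE]
Op 3: b = malloc(4) -> b = 0; heap: [0-3 ALLOC][4-28 FREE]
Op 4: c = malloc(8) -> c = 4; heap: [0-3 ALLOC][4-11 ALLOC][12-28 FREE]
Op 5: d = malloc(9) -> d = 12; heap: [0-3 ALLOC][4-11 ALLOC][12-20 ALLOC][21-28 FREE]
Op 6: e = malloc(9) -> e = NULL; heap: [0-3 ALLOC][4-11 ALLOC][12-20 ALLOC][21-28 FREE]
Op 7: free(b) -> (freed b); heap: [0-3 FREE][4-11 ALLOC][12-20 ALLOC][21-28 FREE]
Op 8: f = malloc(1) -> f = 0; heap: [0-0 ALLOC][1-3 FREE][4-11 ALLOC][12-20 ALLOC][21-28 FREE]
free(d): d = 12 -> block [12-20 ALLOC]; mark free, coalesce with adjacent free neighbors -> [0-0 ALLOC][1-3 FREE][4-11 ALLOC][12-28 FREE]

Answer: [0-0 ALLOC][1-3 FREE][4-11 ALLOC][12-28 FREE]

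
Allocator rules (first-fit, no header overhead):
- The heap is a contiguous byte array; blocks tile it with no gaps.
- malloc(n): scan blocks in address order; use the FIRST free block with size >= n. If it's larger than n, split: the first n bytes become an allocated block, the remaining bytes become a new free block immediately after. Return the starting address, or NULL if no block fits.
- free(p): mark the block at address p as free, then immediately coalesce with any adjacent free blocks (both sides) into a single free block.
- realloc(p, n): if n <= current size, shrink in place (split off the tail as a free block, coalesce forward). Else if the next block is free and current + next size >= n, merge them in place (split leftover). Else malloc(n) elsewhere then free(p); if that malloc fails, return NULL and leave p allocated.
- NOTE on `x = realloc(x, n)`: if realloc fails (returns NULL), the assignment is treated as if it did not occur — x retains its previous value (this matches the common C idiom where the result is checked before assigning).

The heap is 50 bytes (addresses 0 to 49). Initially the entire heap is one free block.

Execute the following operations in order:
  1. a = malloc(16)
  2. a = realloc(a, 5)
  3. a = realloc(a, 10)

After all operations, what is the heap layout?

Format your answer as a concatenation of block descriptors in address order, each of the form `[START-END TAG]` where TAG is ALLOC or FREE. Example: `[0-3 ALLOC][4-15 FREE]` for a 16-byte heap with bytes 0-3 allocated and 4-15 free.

Op 1: a = malloc(16) -> a = 0; heap: [0-15 ALLOC][16-49 FREE]
Op 2: a = realloc(a, 5) -> a = 0; heap: [0-4 ALLOC][5-49 FREE]
Op 3: a = realloc(a, 10) -> a = 0; heap: [0-9 ALLOC][10-49 FREE]

Answer: [0-9 ALLOC][10-49 FREE]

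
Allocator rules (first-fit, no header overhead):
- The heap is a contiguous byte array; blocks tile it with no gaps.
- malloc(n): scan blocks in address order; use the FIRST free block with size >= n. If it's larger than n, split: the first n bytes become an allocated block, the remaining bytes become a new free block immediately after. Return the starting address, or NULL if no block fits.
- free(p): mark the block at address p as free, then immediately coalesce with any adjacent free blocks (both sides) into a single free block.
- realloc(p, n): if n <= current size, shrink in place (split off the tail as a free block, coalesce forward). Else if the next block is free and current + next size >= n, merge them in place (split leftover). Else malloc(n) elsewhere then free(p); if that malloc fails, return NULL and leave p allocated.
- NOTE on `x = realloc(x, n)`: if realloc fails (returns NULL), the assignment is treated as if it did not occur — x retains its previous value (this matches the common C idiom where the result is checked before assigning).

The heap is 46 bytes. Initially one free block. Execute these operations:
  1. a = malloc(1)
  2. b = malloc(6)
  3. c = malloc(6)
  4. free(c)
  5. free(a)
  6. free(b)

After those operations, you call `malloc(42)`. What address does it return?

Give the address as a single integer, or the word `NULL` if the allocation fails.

Op 1: a = malloc(1) -> a = 0; heap: [0-0 ALLOC][1-45 FREE]
Op 2: b = malloc(6) -> b = 1; heap: [0-0 ALLOC][1-6 ALLOC][7-45 FREE]
Op 3: c = malloc(6) -> c = 7; heap: [0-0 ALLOC][1-6 ALLOC][7-12 ALLOC][13-45 FREE]
Op 4: free(c) -> (freed c); heap: [0-0 ALLOC][1-6 ALLOC][7-45 FREE]
Op 5: free(a) -> (freed a); heap: [0-0 FREE][1-6 ALLOC][7-45 FREE]
Op 6: free(b) -> (freed b); heap: [0-45 FREE]
malloc(42): first-fit scan over [0-45 FREE] -> 0

Answer: 0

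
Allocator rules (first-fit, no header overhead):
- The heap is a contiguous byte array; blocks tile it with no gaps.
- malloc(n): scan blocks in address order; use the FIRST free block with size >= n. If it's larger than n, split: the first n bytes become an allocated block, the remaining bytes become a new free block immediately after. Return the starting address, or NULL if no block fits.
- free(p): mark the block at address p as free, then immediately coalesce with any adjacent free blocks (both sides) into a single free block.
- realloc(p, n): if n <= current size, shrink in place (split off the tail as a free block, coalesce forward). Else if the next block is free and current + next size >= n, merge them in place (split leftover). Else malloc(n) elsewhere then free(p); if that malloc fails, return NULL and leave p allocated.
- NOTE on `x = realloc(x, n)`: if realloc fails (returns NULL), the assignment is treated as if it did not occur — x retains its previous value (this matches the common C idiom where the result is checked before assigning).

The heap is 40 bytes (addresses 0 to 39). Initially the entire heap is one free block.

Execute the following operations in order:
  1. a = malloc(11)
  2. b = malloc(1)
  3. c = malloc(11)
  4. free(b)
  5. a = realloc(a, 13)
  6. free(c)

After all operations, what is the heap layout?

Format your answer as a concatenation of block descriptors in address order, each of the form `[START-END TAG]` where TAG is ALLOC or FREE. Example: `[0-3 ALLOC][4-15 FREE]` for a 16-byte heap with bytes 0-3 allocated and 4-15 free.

Op 1: a = malloc(11) -> a = 0; heap: [0-10 ALLOC][11-39 FREE]
Op 2: b = malloc(1) -> b = 11; heap: [0-10 ALLOC][11-11 ALLOC][12-39 FREE]
Op 3: c = malloc(11) -> c = 12; heap: [0-10 ALLOC][11-11 ALLOC][12-22 ALLOC][23-39 FREE]
Op 4: free(b) -> (freed b); heap: [0-10 ALLOC][11-11 FREE][12-22 ALLOC][23-39 FREE]
Op 5: a = realloc(a, 13) -> a = 23; heap: [0-11 FREE][12-22 ALLOC][23-35 ALLOC][36-39 FREE]
Op 6: free(c) -> (freed c); heap: [0-22 FREE][23-35 ALLOC][36-39 FREE]

Answer: [0-22 FREE][23-35 ALLOC][36-39 FREE]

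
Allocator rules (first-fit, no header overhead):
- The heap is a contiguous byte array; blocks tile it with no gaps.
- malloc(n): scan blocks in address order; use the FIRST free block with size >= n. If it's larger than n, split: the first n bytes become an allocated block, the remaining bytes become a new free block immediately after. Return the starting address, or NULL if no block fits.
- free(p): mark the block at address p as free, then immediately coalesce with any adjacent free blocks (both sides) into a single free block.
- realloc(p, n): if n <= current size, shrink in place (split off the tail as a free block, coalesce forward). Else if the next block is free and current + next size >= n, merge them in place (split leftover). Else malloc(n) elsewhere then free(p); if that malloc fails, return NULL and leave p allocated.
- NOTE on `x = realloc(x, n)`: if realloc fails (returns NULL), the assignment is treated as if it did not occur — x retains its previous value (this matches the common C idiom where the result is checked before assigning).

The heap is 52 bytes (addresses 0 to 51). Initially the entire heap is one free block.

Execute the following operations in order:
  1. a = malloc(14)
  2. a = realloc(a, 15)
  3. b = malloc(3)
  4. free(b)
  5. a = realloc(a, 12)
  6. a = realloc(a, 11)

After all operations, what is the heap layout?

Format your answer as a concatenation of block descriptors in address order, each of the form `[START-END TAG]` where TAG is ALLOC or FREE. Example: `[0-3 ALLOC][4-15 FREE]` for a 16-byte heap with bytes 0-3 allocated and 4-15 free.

Op 1: a = malloc(14) -> a = 0; heap: [0-13 ALLOC][14-51 FREE]
Op 2: a = realloc(a, 15) -> a = 0; heap: [0-14 ALLOC][15-51 FREE]
Op 3: b = malloc(3) -> b = 15; heap: [0-14 ALLOC][15-17 ALLOC][18-51 FREE]
Op 4: free(b) -> (freed b); heap: [0-14 ALLOC][15-51 FREE]
Op 5: a = realloc(a, 12) -> a = 0; heap: [0-11 ALLOC][12-51 FREE]
Op 6: a = realloc(a, 11) -> a = 0; heap: [0-10 ALLOC][11-51 FREE]

Answer: [0-10 ALLOC][11-51 FREE]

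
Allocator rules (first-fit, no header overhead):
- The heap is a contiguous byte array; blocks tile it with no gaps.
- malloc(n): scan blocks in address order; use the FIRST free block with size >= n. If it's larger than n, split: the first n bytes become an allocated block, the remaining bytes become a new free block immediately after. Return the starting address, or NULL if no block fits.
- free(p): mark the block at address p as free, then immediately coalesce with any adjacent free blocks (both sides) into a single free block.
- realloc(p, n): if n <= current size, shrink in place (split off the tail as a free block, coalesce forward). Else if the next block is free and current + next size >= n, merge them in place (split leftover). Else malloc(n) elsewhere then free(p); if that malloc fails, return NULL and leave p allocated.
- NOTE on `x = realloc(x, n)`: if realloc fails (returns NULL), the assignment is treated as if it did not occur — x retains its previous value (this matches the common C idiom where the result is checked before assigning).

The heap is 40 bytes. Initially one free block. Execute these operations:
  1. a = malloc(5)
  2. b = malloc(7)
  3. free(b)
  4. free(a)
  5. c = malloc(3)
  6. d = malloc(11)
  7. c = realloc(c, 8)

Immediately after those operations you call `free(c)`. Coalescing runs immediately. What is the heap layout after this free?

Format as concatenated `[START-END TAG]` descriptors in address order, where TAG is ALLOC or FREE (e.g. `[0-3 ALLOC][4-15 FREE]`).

Op 1: a = malloc(5) -> a = 0; heap: [0-4 ALLOC][5-39 FREE]
Op 2: b = malloc(7) -> b = 5; heap: [0-4 ALLOC][5-11 ALLOC][12-39 FREE]
Op 3: free(b) -> (freed b); heap: [0-4 ALLOC][5-39 FREE]
Op 4: free(a) -> (freed a); heap: [0-39 FREE]
Op 5: c = malloc(3) -> c = 0; heap: [0-2 ALLOC][3-39 FREE]
Op 6: d = malloc(11) -> d = 3; heap: [0-2 ALLOC][3-13 ALLOC][14-39 FREE]
Op 7: c = realloc(c, 8) -> c = 14; heap: [0-2 FREE][3-13 ALLOC][14-21 ALLOC][22-39 FREE]
free(c): c = 14 -> block [14-21 ALLOC]; mark free, coalesce with adjacent free neighbors -> [0-2 FREE][3-13 ALLOC][14-39 FREE]

Answer: [0-2 FREE][3-13 ALLOC][14-39 FREE]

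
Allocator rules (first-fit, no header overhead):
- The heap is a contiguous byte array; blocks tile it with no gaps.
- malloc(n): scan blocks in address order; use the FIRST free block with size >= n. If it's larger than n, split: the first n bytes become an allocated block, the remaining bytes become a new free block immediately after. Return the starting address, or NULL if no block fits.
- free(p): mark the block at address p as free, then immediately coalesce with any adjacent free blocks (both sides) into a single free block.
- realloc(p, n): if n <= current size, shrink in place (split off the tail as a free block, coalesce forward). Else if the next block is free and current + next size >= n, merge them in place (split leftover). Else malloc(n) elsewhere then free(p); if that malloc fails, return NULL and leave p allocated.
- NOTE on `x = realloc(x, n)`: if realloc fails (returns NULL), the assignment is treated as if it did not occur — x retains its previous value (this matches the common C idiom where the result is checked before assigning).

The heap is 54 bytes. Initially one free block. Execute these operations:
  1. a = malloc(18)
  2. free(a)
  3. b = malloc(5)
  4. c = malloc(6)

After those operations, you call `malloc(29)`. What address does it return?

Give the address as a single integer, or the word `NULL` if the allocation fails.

Answer: 11

Derivation:
Op 1: a = malloc(18) -> a = 0; heap: [0-17 ALLOC][18-53 FREE]
Op 2: free(a) -> (freed a); heap: [0-53 FREE]
Op 3: b = malloc(5) -> b = 0; heap: [0-4 ALLOC][5-53 FREE]
Op 4: c = malloc(6) -> c = 5; heap: [0-4 ALLOC][5-10 ALLOC][11-53 FREE]
malloc(29): first-fit scan over [0-4 ALLOC][5-10 ALLOC][11-53 FREE] -> 11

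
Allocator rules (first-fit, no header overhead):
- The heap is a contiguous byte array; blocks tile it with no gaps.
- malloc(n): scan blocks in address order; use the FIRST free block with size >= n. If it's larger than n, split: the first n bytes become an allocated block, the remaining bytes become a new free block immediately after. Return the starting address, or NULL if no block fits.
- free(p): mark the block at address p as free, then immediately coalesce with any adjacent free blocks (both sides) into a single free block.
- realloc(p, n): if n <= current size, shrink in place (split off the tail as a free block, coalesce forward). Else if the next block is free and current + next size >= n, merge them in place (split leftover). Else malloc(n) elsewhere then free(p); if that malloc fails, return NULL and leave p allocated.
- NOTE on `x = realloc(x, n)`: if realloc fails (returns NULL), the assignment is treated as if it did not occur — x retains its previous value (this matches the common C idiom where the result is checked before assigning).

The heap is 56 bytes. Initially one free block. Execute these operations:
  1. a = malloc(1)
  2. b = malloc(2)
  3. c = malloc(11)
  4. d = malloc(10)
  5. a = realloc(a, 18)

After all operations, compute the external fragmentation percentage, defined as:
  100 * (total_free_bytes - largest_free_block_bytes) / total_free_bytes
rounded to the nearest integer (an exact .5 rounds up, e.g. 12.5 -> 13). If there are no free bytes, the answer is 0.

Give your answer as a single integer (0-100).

Op 1: a = malloc(1) -> a = 0; heap: [0-0 ALLOC][1-55 FREE]
Op 2: b = malloc(2) -> b = 1; heap: [0-0 ALLOC][1-2 ALLOC][3-55 FREE]
Op 3: c = malloc(11) -> c = 3; heap: [0-0 ALLOC][1-2 ALLOC][3-13 ALLOC][14-55 FREE]
Op 4: d = malloc(10) -> d = 14; heap: [0-0 ALLOC][1-2 ALLOC][3-13 ALLOC][14-23 ALLOC][24-55 FREE]
Op 5: a = realloc(a, 18) -> a = 24; heap: [0-0 FREE][1-2 ALLOC][3-13 ALLOC][14-23 ALLOC][24-41 ALLOC][42-55 FREE]
Free blocks: [1 14] total_free=15 largest=14 -> 100*(15-14)/15 = 100/15 ≈ 6.667 -> rounds to 7

Answer: 7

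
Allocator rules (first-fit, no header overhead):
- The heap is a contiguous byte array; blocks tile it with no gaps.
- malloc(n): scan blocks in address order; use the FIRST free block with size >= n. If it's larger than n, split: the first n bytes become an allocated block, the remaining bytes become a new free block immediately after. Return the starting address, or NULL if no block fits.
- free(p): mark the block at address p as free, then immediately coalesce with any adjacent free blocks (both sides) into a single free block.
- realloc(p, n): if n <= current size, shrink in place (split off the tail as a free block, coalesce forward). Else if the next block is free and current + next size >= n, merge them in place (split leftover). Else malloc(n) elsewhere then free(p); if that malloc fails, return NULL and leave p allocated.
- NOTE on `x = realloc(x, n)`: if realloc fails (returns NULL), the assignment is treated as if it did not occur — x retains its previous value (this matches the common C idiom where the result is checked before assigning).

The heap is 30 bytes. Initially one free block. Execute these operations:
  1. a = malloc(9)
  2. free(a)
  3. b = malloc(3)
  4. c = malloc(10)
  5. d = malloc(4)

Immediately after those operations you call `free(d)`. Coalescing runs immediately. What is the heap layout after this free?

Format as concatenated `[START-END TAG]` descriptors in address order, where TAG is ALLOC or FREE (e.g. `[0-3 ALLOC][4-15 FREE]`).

Op 1: a = malloc(9) -> a = 0; heap: [0-8 ALLOC][9-29 FREE]
Op 2: free(a) -> (freed a); heap: [0-29 FREE]
Op 3: b = malloc(3) -> b = 0; heap: [0-2 ALLOC][3-29 FREE]
Op 4: c = malloc(10) -> c = 3; heap: [0-2 ALLOC][3-12 ALLOC][13-29 FREE]
Op 5: d = malloc(4) -> d = 13; heap: [0-2 ALLOC][3-12 ALLOC][13-16 ALLOC][17-29 FREE]
free(d): d = 13 -> block [13-16 ALLOC]; mark free, coalesce with adjacent free neighbors -> [0-2 ALLOC][3-12 ALLOC][13-29 FREE]

Answer: [0-2 ALLOC][3-12 ALLOC][13-29 FREE]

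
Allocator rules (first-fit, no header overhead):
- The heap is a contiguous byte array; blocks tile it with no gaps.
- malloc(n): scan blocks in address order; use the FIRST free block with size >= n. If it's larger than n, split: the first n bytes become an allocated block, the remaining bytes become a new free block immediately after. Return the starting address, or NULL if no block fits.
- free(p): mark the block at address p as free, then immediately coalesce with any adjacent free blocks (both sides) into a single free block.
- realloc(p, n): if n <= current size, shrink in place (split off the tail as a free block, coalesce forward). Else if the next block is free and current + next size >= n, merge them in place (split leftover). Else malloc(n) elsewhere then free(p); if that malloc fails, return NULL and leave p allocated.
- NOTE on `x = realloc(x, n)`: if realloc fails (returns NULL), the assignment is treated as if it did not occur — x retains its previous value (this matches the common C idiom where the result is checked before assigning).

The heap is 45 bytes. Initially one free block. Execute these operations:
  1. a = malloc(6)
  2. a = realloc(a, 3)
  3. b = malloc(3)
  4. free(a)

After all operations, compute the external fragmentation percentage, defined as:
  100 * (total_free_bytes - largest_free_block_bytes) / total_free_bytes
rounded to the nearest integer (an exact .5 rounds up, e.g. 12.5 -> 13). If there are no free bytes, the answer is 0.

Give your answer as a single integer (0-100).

Op 1: a = malloc(6) -> a = 0; heap: [0-5 ALLOC][6-44 FREE]
Op 2: a = realloc(a, 3) -> a = 0; heap: [0-2 ALLOC][3-44 FREE]
Op 3: b = malloc(3) -> b = 3; heap: [0-2 ALLOC][3-5 ALLOC][6-44 FREE]
Op 4: free(a) -> (freed a); heap: [0-2 FREE][3-5 ALLOC][6-44 FREE]
Free blocks: [3 39] total_free=42 largest=39 -> 100*(42-39)/42 = 300/42 ≈ 7.143 -> rounds to 7

Answer: 7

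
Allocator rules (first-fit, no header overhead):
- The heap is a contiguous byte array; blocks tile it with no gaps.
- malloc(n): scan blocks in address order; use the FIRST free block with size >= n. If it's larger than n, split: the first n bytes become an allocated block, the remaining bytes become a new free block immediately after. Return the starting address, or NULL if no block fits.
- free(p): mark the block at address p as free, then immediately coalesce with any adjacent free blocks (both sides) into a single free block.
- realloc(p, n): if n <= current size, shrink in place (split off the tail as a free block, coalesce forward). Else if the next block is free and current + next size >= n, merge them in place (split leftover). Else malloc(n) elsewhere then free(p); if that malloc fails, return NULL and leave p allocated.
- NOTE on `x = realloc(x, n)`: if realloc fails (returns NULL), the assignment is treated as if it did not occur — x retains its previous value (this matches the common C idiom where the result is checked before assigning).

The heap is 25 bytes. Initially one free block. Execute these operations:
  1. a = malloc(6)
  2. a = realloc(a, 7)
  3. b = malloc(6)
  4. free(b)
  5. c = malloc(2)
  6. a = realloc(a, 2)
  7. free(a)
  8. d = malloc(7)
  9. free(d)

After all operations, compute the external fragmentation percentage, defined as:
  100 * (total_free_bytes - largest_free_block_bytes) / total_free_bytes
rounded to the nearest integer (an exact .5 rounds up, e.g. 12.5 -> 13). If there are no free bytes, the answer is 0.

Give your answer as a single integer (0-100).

Answer: 30

Derivation:
Op 1: a = malloc(6) -> a = 0; heap: [0-5 ALLOC][6-24 FREE]
Op 2: a = realloc(a, 7) -> a = 0; heap: [0-6 ALLOC][7-24 FREE]
Op 3: b = malloc(6) -> b = 7; heap: [0-6 ALLOC][7-12 ALLOC][13-24 FREE]
Op 4: free(b) -> (freed b); heap: [0-6 ALLOC][7-24 FREE]
Op 5: c = malloc(2) -> c = 7; heap: [0-6 ALLOC][7-8 ALLOC][9-24 FREE]
Op 6: a = realloc(a, 2) -> a = 0; heap: [0-1 ALLOC][2-6 FREE][7-8 ALLOC][9-24 FREE]
Op 7: free(a) -> (freed a); heap: [0-6 FREE][7-8 ALLOC][9-24 FREE]
Op 8: d = malloc(7) -> d = 0; heap: [0-6 ALLOC][7-8 ALLOC][9-24 FREE]
Op 9: free(d) -> (freed d); heap: [0-6 FREE][7-8 ALLOC][9-24 FREE]
Free blocks: [7 16] total_free=23 largest=16 -> 100*(23-16)/23 = 700/23 ≈ 30.435 -> rounds to 30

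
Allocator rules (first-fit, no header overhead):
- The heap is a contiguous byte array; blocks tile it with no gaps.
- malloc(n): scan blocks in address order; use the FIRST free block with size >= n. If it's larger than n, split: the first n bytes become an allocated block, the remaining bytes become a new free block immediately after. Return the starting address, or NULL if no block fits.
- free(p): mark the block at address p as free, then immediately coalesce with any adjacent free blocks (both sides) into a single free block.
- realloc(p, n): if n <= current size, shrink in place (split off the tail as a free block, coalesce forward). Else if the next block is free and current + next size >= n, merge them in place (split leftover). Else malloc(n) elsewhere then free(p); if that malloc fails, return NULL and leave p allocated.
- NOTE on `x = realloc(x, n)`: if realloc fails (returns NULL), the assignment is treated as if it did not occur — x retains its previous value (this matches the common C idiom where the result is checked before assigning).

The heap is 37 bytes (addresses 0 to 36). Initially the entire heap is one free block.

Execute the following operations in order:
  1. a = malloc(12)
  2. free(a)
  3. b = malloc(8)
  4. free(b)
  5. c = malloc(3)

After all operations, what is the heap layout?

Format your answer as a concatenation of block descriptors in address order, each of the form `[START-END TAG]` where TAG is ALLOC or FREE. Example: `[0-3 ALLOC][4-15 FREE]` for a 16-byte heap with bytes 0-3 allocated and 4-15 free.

Op 1: a = malloc(12) -> a = 0; heap: [0-11 ALLOC][12-36 FREE]
Op 2: free(a) -> (freed a); heap: [0-36 FREE]
Op 3: b = malloc(8) -> b = 0; heap: [0-7 ALLOC][8-36 FREE]
Op 4: free(b) -> (freed b); heap: [0-36 FREE]
Op 5: c = malloc(3) -> c = 0; heap: [0-2 ALLOC][3-36 FREE]

Answer: [0-2 ALLOC][3-36 FREE]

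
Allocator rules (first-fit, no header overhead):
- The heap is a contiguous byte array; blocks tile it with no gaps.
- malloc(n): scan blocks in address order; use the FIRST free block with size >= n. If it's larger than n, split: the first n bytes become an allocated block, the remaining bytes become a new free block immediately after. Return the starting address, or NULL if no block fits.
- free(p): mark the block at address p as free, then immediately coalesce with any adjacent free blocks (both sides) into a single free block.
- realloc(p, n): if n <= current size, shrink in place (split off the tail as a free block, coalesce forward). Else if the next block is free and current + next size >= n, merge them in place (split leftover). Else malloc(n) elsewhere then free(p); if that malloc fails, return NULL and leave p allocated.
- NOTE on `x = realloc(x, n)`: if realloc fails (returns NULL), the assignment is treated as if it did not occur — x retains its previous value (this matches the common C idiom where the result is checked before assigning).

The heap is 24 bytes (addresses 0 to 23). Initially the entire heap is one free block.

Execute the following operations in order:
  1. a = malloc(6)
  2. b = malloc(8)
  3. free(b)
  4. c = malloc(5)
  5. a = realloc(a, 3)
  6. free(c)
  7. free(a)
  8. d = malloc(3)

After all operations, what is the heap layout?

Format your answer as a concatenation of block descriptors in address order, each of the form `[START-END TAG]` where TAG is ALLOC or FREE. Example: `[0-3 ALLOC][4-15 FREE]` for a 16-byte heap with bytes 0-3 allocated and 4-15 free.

Answer: [0-2 ALLOC][3-23 FREE]

Derivation:
Op 1: a = malloc(6) -> a = 0; heap: [0-5 ALLOC][6-23 FREE]
Op 2: b = malloc(8) -> b = 6; heap: [0-5 ALLOC][6-13 ALLOC][14-23 FREE]
Op 3: free(b) -> (freed b); heap: [0-5 ALLOC][6-23 FREE]
Op 4: c = malloc(5) -> c = 6; heap: [0-5 ALLOC][6-10 ALLOC][11-23 FREE]
Op 5: a = realloc(a, 3) -> a = 0; heap: [0-2 ALLOC][3-5 FREE][6-10 ALLOC][11-23 FREE]
Op 6: free(c) -> (freed c); heap: [0-2 ALLOC][3-23 FREE]
Op 7: free(a) -> (freed a); heap: [0-23 FREE]
Op 8: d = malloc(3) -> d = 0; heap: [0-2 ALLOC][3-23 FREE]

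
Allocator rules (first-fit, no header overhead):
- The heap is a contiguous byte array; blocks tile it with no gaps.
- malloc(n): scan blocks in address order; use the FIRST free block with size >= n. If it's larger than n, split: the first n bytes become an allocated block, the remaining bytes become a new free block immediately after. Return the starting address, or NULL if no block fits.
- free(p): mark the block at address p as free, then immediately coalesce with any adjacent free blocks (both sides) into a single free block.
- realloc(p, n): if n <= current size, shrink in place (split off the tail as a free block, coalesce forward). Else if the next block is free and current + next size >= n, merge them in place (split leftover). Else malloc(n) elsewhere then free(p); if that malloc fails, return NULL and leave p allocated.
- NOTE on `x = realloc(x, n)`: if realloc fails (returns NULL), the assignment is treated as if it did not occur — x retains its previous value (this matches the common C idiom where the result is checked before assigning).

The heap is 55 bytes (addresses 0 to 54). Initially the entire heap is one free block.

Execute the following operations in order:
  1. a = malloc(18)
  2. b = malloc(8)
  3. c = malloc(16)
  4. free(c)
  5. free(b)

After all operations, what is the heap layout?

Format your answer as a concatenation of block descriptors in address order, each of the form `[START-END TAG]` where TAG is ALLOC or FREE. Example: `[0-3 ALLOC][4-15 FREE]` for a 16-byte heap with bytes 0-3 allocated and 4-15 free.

Answer: [0-17 ALLOC][18-54 FREE]

Derivation:
Op 1: a = malloc(18) -> a = 0; heap: [0-17 ALLOC][18-54 FREE]
Op 2: b = malloc(8) -> b = 18; heap: [0-17 ALLOC][18-25 ALLOC][26-54 FREE]
Op 3: c = malloc(16) -> c = 26; heap: [0-17 ALLOC][18-25 ALLOC][26-41 ALLOC][42-54 FREE]
Op 4: free(c) -> (freed c); heap: [0-17 ALLOC][18-25 ALLOC][26-54 FREE]
Op 5: free(b) -> (freed b); heap: [0-17 ALLOC][18-54 FREE]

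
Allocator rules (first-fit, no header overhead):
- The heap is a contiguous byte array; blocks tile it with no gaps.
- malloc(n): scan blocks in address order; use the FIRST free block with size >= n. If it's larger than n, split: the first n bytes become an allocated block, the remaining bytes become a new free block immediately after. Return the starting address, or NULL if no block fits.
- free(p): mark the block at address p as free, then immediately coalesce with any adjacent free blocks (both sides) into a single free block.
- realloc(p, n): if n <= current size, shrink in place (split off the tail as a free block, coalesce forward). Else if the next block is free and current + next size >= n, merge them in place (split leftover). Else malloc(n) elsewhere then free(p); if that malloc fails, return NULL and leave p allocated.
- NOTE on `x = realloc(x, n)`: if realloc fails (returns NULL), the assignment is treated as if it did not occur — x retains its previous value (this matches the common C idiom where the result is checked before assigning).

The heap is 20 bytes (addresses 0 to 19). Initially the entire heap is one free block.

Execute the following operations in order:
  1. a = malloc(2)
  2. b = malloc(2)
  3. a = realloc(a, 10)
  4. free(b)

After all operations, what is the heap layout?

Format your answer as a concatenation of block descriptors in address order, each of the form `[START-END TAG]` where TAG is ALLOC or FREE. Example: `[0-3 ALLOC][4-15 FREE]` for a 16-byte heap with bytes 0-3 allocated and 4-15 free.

Op 1: a = malloc(2) -> a = 0; heap: [0-1 ALLOC][2-19 FREE]
Op 2: b = malloc(2) -> b = 2; heap: [0-1 ALLOC][2-3 ALLOC][4-19 FREE]
Op 3: a = realloc(a, 10) -> a = 4; heap: [0-1 FREE][2-3 ALLOC][4-13 ALLOC][14-19 FREE]
Op 4: free(b) -> (freed b); heap: [0-3 FREE][4-13 ALLOC][14-19 FREE]

Answer: [0-3 FREE][4-13 ALLOC][14-19 FREE]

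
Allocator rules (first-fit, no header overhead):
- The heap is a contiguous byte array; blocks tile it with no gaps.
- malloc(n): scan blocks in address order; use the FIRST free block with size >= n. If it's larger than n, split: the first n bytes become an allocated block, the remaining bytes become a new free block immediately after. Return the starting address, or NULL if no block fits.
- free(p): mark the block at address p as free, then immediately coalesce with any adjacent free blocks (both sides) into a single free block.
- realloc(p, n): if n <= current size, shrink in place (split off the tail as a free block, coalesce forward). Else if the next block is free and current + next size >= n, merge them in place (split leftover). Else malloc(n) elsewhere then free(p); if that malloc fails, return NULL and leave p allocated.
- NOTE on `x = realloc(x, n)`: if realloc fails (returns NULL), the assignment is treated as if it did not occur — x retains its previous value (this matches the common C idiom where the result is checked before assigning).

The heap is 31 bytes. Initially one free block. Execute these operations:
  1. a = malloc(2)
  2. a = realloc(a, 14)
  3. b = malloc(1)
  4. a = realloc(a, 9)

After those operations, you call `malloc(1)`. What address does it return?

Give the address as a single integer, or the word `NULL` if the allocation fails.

Op 1: a = malloc(2) -> a = 0; heap: [0-1 ALLOC][2-30 FREE]
Op 2: a = realloc(a, 14) -> a = 0; heap: [0-13 ALLOC][14-30 FREE]
Op 3: b = malloc(1) -> b = 14; heap: [0-13 ALLOC][14-14 ALLOC][15-30 FREE]
Op 4: a = realloc(a, 9) -> a = 0; heap: [0-8 ALLOC][9-13 FREE][14-14 ALLOC][15-30 FREE]
malloc(1): first-fit scan over [0-8 ALLOC][9-13 FREE][14-14 ALLOC][15-30 FREE] -> 9

Answer: 9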